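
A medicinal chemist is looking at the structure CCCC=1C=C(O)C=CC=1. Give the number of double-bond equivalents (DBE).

Degree of unsaturation = (number of rings) + (number of π bonds).
Ring closures in the SMILES: 1.
π bonds: 3 double bonds (each 1 DoU) → 3 DoU from unsaturation.
Total DoU = 1 + 3 = 4.

4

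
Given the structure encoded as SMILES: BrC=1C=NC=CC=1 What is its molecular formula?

C5H4BrN

Walk through each heavy atom and fill implicit hydrogens from standard valence (C 4, N 3, O 2, S 2, halogen 1):
  atom 1: Br (halogen, monovalent) → 0 H
  atom 2: C, bond orders sum to 4 (valence 4) → 0 H
  atom 3: C, bond orders sum to 3 (valence 4) → 1 H
  atom 4: N, bond orders sum to 3 (valence 3) → 0 H
  atom 5: C, bond orders sum to 3 (valence 4) → 1 H
  atom 6: C, bond orders sum to 3 (valence 4) → 1 H
  atom 7: C, bond orders sum to 3 (valence 4) → 1 H
Totals → C:5, H:4, Br:1, N:1.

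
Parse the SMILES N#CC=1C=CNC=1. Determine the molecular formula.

Walk through each heavy atom and fill implicit hydrogens from standard valence (C 4, N 3, O 2, S 2, halogen 1):
  atom 1: N, bond orders sum to 3 (valence 3) → 0 H
  atom 2: C, bond orders sum to 4 (valence 4) → 0 H
  atom 3: C, bond orders sum to 4 (valence 4) → 0 H
  atom 4: C, bond orders sum to 3 (valence 4) → 1 H
  atom 5: C, bond orders sum to 3 (valence 4) → 1 H
  atom 6: N, bond orders sum to 2 (valence 3) → 1 H
  atom 7: C, bond orders sum to 3 (valence 4) → 1 H
Totals → C:5, H:4, N:2.
In Hill order: C5H4N2.

C5H4N2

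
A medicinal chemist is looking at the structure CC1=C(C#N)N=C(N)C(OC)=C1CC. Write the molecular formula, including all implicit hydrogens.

C10H13N3O

Walk through each heavy atom and fill implicit hydrogens from standard valence (C 4, N 3, O 2, S 2, halogen 1):
  atom 1: C, bond orders sum to 1 (valence 4) → 3 H
  atom 2: C, bond orders sum to 4 (valence 4) → 0 H
  atom 3: C, bond orders sum to 4 (valence 4) → 0 H
  atom 4: C, bond orders sum to 4 (valence 4) → 0 H
  atom 5: N, bond orders sum to 3 (valence 3) → 0 H
  atom 6: N, bond orders sum to 3 (valence 3) → 0 H
  atom 7: C, bond orders sum to 4 (valence 4) → 0 H
  atom 8: N, bond orders sum to 1 (valence 3) → 2 H
  atom 9: C, bond orders sum to 4 (valence 4) → 0 H
  atom 10: O, bond orders sum to 2 (valence 2) → 0 H
  atom 11: C, bond orders sum to 1 (valence 4) → 3 H
  atom 12: C, bond orders sum to 4 (valence 4) → 0 H
  atom 13: C, bond orders sum to 2 (valence 4) → 2 H
  atom 14: C, bond orders sum to 1 (valence 4) → 3 H
Totals → C:10, H:13, N:3, O:1.
In Hill order: C10H13N3O.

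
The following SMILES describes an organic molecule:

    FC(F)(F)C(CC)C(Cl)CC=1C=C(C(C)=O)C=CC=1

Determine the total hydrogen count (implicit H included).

16

Walk through each heavy atom and fill implicit hydrogens from standard valence (C 4, N 3, O 2, S 2, halogen 1):
  atom 1: F (halogen, monovalent) → 0 H
  atom 2: C, bond orders sum to 4 (valence 4) → 0 H
  atom 3: F (halogen, monovalent) → 0 H
  atom 4: F (halogen, monovalent) → 0 H
  atom 5: C, bond orders sum to 3 (valence 4) → 1 H
  atom 6: C, bond orders sum to 2 (valence 4) → 2 H
  atom 7: C, bond orders sum to 1 (valence 4) → 3 H
  atom 8: C, bond orders sum to 3 (valence 4) → 1 H
  atom 9: Cl (halogen, monovalent) → 0 H
  atom 10: C, bond orders sum to 2 (valence 4) → 2 H
  atom 11: C, bond orders sum to 4 (valence 4) → 0 H
  atom 12: C, bond orders sum to 3 (valence 4) → 1 H
  atom 13: C, bond orders sum to 4 (valence 4) → 0 H
  atom 14: C, bond orders sum to 4 (valence 4) → 0 H
  atom 15: C, bond orders sum to 1 (valence 4) → 3 H
  atom 16: O, bond orders sum to 2 (valence 2) → 0 H
  atom 17: C, bond orders sum to 3 (valence 4) → 1 H
  atom 18: C, bond orders sum to 3 (valence 4) → 1 H
  atom 19: C, bond orders sum to 3 (valence 4) → 1 H
Total hydrogens: 16.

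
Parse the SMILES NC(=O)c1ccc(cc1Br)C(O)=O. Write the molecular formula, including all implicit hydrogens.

C8H6BrNO3

Walk through each heavy atom and fill implicit hydrogens from standard valence (C 4, N 3, O 2, S 2, halogen 1); for lowercase aromatic atoms, an aromatic c carries 1 H when it has two neighbours and 0 H with three, and aromatic n carries 0 H:
  atom 1: N, bond orders sum to 1 (valence 3) → 2 H
  atom 2: C, bond orders sum to 4 (valence 4) → 0 H
  atom 3: O, bond orders sum to 2 (valence 2) → 0 H
  atom 4: aromatic c, 3 neighbours → 0 H
  atom 5: aromatic c, 2 neighbours → 1 H
  atom 6: aromatic c, 2 neighbours → 1 H
  atom 7: aromatic c, 3 neighbours → 0 H
  atom 8: aromatic c, 2 neighbours → 1 H
  atom 9: aromatic c, 3 neighbours → 0 H
  atom 10: Br (halogen, monovalent) → 0 H
  atom 11: C, bond orders sum to 4 (valence 4) → 0 H
  atom 12: O, bond orders sum to 1 (valence 2) → 1 H
  atom 13: O, bond orders sum to 2 (valence 2) → 0 H
Totals → C:8, H:6, Br:1, N:1, O:3.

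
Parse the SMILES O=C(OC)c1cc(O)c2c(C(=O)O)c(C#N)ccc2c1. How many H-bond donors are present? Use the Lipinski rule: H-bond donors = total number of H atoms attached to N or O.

Donors: find every N or O and count the H atoms it carries.
  atom 1 (O): bond orders sum to 2 → 0 H
  atom 3 (O): bond orders sum to 2 → 0 H
  atom 8 (O): bond orders sum to 1 → 1 H
  atom 12 (O): bond orders sum to 2 → 0 H
  atom 13 (O): bond orders sum to 1 → 1 H
  atom 16 (N): bond orders sum to 3 → 0 H
Lipinski HBD = 2.

2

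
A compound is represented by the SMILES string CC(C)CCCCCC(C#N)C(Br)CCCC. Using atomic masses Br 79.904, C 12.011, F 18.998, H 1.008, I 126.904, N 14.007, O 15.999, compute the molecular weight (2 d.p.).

302.30 g/mol

First, the molecular formula is C15H28BrN (counting implicit H from valence).
  Br: 1 × 79.904 = 79.904
  C: 15 × 12.011 = 180.165
  H: 28 × 1.008 = 28.224
  N: 1 × 14.007 = 14.007
Sum: 1×79.904 + 15×12.011 + 28×1.008 + 1×14.007 = 302.300 → 302.30 g/mol.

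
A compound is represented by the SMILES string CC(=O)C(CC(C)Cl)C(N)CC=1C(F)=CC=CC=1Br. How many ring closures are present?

1

In SMILES, each pair of matching ring-closure digits denotes one ring-closing bond; the number of such bonds equals the number of independent rings.
Ring-closure bonds here: 1.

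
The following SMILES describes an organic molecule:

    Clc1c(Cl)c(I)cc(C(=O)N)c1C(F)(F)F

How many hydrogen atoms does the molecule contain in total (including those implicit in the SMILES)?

Walk through each heavy atom and fill implicit hydrogens from standard valence (C 4, N 3, O 2, S 2, halogen 1); for lowercase aromatic atoms, an aromatic c carries 1 H when it has two neighbours and 0 H with three, and aromatic n carries 0 H:
  atom 1: Cl (halogen, monovalent) → 0 H
  atom 2: aromatic c, 3 neighbours → 0 H
  atom 3: aromatic c, 3 neighbours → 0 H
  atom 4: Cl (halogen, monovalent) → 0 H
  atom 5: aromatic c, 3 neighbours → 0 H
  atom 6: I (halogen, monovalent) → 0 H
  atom 7: aromatic c, 2 neighbours → 1 H
  atom 8: aromatic c, 3 neighbours → 0 H
  atom 9: C, bond orders sum to 4 (valence 4) → 0 H
  atom 10: O, bond orders sum to 2 (valence 2) → 0 H
  atom 11: N, bond orders sum to 1 (valence 3) → 2 H
  atom 12: aromatic c, 3 neighbours → 0 H
  atom 13: C, bond orders sum to 4 (valence 4) → 0 H
  atom 14: F (halogen, monovalent) → 0 H
  atom 15: F (halogen, monovalent) → 0 H
  atom 16: F (halogen, monovalent) → 0 H
Total hydrogens: 3.

3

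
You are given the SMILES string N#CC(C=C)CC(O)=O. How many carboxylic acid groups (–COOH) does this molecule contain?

The carboxylic acid motif appears at heavy-atom position 7 in the SMILES.
Other groups present: 1 alkene, 1 nitrile.
Carboxylic acid count: 1.

1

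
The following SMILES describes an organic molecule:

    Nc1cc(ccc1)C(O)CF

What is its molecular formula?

Walk through each heavy atom and fill implicit hydrogens from standard valence (C 4, N 3, O 2, S 2, halogen 1); for lowercase aromatic atoms, an aromatic c carries 1 H when it has two neighbours and 0 H with three, and aromatic n carries 0 H:
  atom 1: N, bond orders sum to 1 (valence 3) → 2 H
  atom 2: aromatic c, 3 neighbours → 0 H
  atom 3: aromatic c, 2 neighbours → 1 H
  atom 4: aromatic c, 3 neighbours → 0 H
  atom 5: aromatic c, 2 neighbours → 1 H
  atom 6: aromatic c, 2 neighbours → 1 H
  atom 7: aromatic c, 2 neighbours → 1 H
  atom 8: C, bond orders sum to 3 (valence 4) → 1 H
  atom 9: O, bond orders sum to 1 (valence 2) → 1 H
  atom 10: C, bond orders sum to 2 (valence 4) → 2 H
  atom 11: F (halogen, monovalent) → 0 H
Totals → C:8, H:10, F:1, N:1, O:1.
In Hill order: C8H10FNO.

C8H10FNO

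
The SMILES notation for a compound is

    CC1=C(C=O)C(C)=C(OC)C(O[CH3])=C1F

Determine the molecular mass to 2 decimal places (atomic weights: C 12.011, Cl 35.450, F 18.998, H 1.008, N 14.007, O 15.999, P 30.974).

First, the molecular formula is C11H13FO3 (counting implicit H from valence).
  C: 11 × 12.011 = 132.121
  F: 1 × 18.998 = 18.998
  H: 13 × 1.008 = 13.104
  O: 3 × 15.999 = 47.997
Sum: 11×12.011 + 1×18.998 + 13×1.008 + 3×15.999 = 212.220 → 212.22 g/mol.

212.22 g/mol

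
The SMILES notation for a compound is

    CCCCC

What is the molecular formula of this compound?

C5H12

Walk through each heavy atom and fill implicit hydrogens from standard valence (C 4, N 3, O 2, S 2, halogen 1):
  atom 1: C, bond orders sum to 1 (valence 4) → 3 H
  atom 2: C, bond orders sum to 2 (valence 4) → 2 H
  atom 3: C, bond orders sum to 2 (valence 4) → 2 H
  atom 4: C, bond orders sum to 2 (valence 4) → 2 H
  atom 5: C, bond orders sum to 1 (valence 4) → 3 H
Totals → C:5, H:12.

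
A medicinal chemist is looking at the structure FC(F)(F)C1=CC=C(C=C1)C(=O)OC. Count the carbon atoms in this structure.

9

Count every carbon token in the SMILES (each C, including those in ring-closure positions and inside branches).
Carbon count: 9.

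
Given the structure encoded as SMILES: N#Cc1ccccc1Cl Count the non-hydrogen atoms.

Every atom symbol written in the SMILES (organic subset) is one heavy atom; implicit H are not written.
Heavy atoms by element → C:7, Cl:1, N:1.
Total: 9.

9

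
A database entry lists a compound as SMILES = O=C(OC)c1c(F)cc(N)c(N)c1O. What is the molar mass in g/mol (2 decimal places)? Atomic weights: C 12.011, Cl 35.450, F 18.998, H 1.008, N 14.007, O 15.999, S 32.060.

First, the molecular formula is C8H9FN2O3 (counting implicit H from valence).
  C: 8 × 12.011 = 96.088
  F: 1 × 18.998 = 18.998
  H: 9 × 1.008 = 9.072
  N: 2 × 14.007 = 28.014
  O: 3 × 15.999 = 47.997
Sum: 8×12.011 + 1×18.998 + 9×1.008 + 2×14.007 + 3×15.999 = 200.169 → 200.17 g/mol.

200.17 g/mol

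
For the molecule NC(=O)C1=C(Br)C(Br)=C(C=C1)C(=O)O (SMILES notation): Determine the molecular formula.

C8H5Br2NO3

Walk through each heavy atom and fill implicit hydrogens from standard valence (C 4, N 3, O 2, S 2, halogen 1):
  atom 1: N, bond orders sum to 1 (valence 3) → 2 H
  atom 2: C, bond orders sum to 4 (valence 4) → 0 H
  atom 3: O, bond orders sum to 2 (valence 2) → 0 H
  atom 4: C, bond orders sum to 4 (valence 4) → 0 H
  atom 5: C, bond orders sum to 4 (valence 4) → 0 H
  atom 6: Br (halogen, monovalent) → 0 H
  atom 7: C, bond orders sum to 4 (valence 4) → 0 H
  atom 8: Br (halogen, monovalent) → 0 H
  atom 9: C, bond orders sum to 4 (valence 4) → 0 H
  atom 10: C, bond orders sum to 3 (valence 4) → 1 H
  atom 11: C, bond orders sum to 3 (valence 4) → 1 H
  atom 12: C, bond orders sum to 4 (valence 4) → 0 H
  atom 13: O, bond orders sum to 2 (valence 2) → 0 H
  atom 14: O, bond orders sum to 1 (valence 2) → 1 H
Totals → C:8, H:5, Br:2, N:1, O:3.
In Hill order: C8H5Br2NO3.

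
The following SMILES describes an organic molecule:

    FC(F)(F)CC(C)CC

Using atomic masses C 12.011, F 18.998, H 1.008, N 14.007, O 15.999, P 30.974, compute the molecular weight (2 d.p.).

First, the molecular formula is C6H11F3 (counting implicit H from valence).
  C: 6 × 12.011 = 72.066
  F: 3 × 18.998 = 56.994
  H: 11 × 1.008 = 11.088
Sum: 6×12.011 + 3×18.998 + 11×1.008 = 140.148 → 140.15 g/mol.

140.15 g/mol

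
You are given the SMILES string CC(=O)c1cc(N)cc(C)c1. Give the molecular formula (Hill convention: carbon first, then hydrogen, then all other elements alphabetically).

C9H11NO

Walk through each heavy atom and fill implicit hydrogens from standard valence (C 4, N 3, O 2, S 2, halogen 1); for lowercase aromatic atoms, an aromatic c carries 1 H when it has two neighbours and 0 H with three, and aromatic n carries 0 H:
  atom 1: C, bond orders sum to 1 (valence 4) → 3 H
  atom 2: C, bond orders sum to 4 (valence 4) → 0 H
  atom 3: O, bond orders sum to 2 (valence 2) → 0 H
  atom 4: aromatic c, 3 neighbours → 0 H
  atom 5: aromatic c, 2 neighbours → 1 H
  atom 6: aromatic c, 3 neighbours → 0 H
  atom 7: N, bond orders sum to 1 (valence 3) → 2 H
  atom 8: aromatic c, 2 neighbours → 1 H
  atom 9: aromatic c, 3 neighbours → 0 H
  atom 10: C, bond orders sum to 1 (valence 4) → 3 H
  atom 11: aromatic c, 2 neighbours → 1 H
Totals → C:9, H:11, N:1, O:1.
In Hill order: C9H11NO.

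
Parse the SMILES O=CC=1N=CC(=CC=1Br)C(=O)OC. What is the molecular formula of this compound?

C8H6BrNO3

Walk through each heavy atom and fill implicit hydrogens from standard valence (C 4, N 3, O 2, S 2, halogen 1):
  atom 1: O, bond orders sum to 2 (valence 2) → 0 H
  atom 2: C, bond orders sum to 3 (valence 4) → 1 H
  atom 3: C, bond orders sum to 4 (valence 4) → 0 H
  atom 4: N, bond orders sum to 3 (valence 3) → 0 H
  atom 5: C, bond orders sum to 3 (valence 4) → 1 H
  atom 6: C, bond orders sum to 4 (valence 4) → 0 H
  atom 7: C, bond orders sum to 3 (valence 4) → 1 H
  atom 8: C, bond orders sum to 4 (valence 4) → 0 H
  atom 9: Br (halogen, monovalent) → 0 H
  atom 10: C, bond orders sum to 4 (valence 4) → 0 H
  atom 11: O, bond orders sum to 2 (valence 2) → 0 H
  atom 12: O, bond orders sum to 2 (valence 2) → 0 H
  atom 13: C, bond orders sum to 1 (valence 4) → 3 H
Totals → C:8, H:6, Br:1, N:1, O:3.
In Hill order: C8H6BrNO3.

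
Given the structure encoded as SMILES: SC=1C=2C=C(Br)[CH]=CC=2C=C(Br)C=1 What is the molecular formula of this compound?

C10H6Br2S

Walk through each heavy atom and fill implicit hydrogens from standard valence (C 4, N 3, O 2, S 2, halogen 1):
  atom 1: S, bond orders sum to 1 (valence 2) → 1 H
  atom 2: C, bond orders sum to 4 (valence 4) → 0 H
  atom 3: C, bond orders sum to 4 (valence 4) → 0 H
  atom 4: C, bond orders sum to 3 (valence 4) → 1 H
  atom 5: C, bond orders sum to 4 (valence 4) → 0 H
  atom 6: Br (halogen, monovalent) → 0 H
  atom 7: C with explicit H count 1
  atom 8: C, bond orders sum to 3 (valence 4) → 1 H
  atom 9: C, bond orders sum to 4 (valence 4) → 0 H
  atom 10: C, bond orders sum to 3 (valence 4) → 1 H
  atom 11: C, bond orders sum to 4 (valence 4) → 0 H
  atom 12: Br (halogen, monovalent) → 0 H
  atom 13: C, bond orders sum to 3 (valence 4) → 1 H
Totals → C:10, H:6, Br:2, S:1.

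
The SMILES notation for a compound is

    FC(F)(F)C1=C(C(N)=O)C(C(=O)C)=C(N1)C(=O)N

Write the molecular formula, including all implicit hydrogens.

C9H8F3N3O3

Walk through each heavy atom and fill implicit hydrogens from standard valence (C 4, N 3, O 2, S 2, halogen 1):
  atom 1: F (halogen, monovalent) → 0 H
  atom 2: C, bond orders sum to 4 (valence 4) → 0 H
  atom 3: F (halogen, monovalent) → 0 H
  atom 4: F (halogen, monovalent) → 0 H
  atom 5: C, bond orders sum to 4 (valence 4) → 0 H
  atom 6: C, bond orders sum to 4 (valence 4) → 0 H
  atom 7: C, bond orders sum to 4 (valence 4) → 0 H
  atom 8: N, bond orders sum to 1 (valence 3) → 2 H
  atom 9: O, bond orders sum to 2 (valence 2) → 0 H
  atom 10: C, bond orders sum to 4 (valence 4) → 0 H
  atom 11: C, bond orders sum to 4 (valence 4) → 0 H
  atom 12: O, bond orders sum to 2 (valence 2) → 0 H
  atom 13: C, bond orders sum to 1 (valence 4) → 3 H
  atom 14: C, bond orders sum to 4 (valence 4) → 0 H
  atom 15: N, bond orders sum to 2 (valence 3) → 1 H
  atom 16: C, bond orders sum to 4 (valence 4) → 0 H
  atom 17: O, bond orders sum to 2 (valence 2) → 0 H
  atom 18: N, bond orders sum to 1 (valence 3) → 2 H
Totals → C:9, H:8, F:3, N:3, O:3.
In Hill order: C9H8F3N3O3.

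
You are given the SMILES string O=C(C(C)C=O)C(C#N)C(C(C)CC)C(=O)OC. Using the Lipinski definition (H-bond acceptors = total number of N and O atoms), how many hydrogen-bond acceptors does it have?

5

N atoms: 1; O atoms: 4.
Lipinski HBA = 1 + 4 = 5.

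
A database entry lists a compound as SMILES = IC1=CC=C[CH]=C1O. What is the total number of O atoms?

Scan the SMILES for O atoms (remember two-letter symbols like Cl and Br are single atoms).
Oxygen count: 1.

1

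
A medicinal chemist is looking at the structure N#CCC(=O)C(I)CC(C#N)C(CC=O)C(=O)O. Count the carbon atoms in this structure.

11

Count every carbon token in the SMILES (each C, including those in ring-closure positions and inside branches).
Carbon count: 11.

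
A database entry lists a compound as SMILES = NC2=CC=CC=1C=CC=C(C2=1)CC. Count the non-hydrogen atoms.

Every atom symbol written in the SMILES (organic subset) is one heavy atom; implicit H are not written.
Heavy atoms by element → C:12, N:1.
Total: 13.

13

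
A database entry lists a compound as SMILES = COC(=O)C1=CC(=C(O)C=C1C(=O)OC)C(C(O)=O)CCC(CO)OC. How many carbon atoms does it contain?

Count every carbon token in the SMILES (each C, including those in ring-closure positions and inside branches).
Carbon count: 17.

17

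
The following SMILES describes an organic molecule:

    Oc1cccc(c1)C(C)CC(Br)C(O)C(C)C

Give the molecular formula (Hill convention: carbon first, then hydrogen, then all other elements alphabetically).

Walk through each heavy atom and fill implicit hydrogens from standard valence (C 4, N 3, O 2, S 2, halogen 1); for lowercase aromatic atoms, an aromatic c carries 1 H when it has two neighbours and 0 H with three, and aromatic n carries 0 H:
  atom 1: O, bond orders sum to 1 (valence 2) → 1 H
  atom 2: aromatic c, 3 neighbours → 0 H
  atom 3: aromatic c, 2 neighbours → 1 H
  atom 4: aromatic c, 2 neighbours → 1 H
  atom 5: aromatic c, 2 neighbours → 1 H
  atom 6: aromatic c, 3 neighbours → 0 H
  atom 7: aromatic c, 2 neighbours → 1 H
  atom 8: C, bond orders sum to 3 (valence 4) → 1 H
  atom 9: C, bond orders sum to 1 (valence 4) → 3 H
  atom 10: C, bond orders sum to 2 (valence 4) → 2 H
  atom 11: C, bond orders sum to 3 (valence 4) → 1 H
  atom 12: Br (halogen, monovalent) → 0 H
  atom 13: C, bond orders sum to 3 (valence 4) → 1 H
  atom 14: O, bond orders sum to 1 (valence 2) → 1 H
  atom 15: C, bond orders sum to 3 (valence 4) → 1 H
  atom 16: C, bond orders sum to 1 (valence 4) → 3 H
  atom 17: C, bond orders sum to 1 (valence 4) → 3 H
Totals → C:14, H:21, Br:1, O:2.

C14H21BrO2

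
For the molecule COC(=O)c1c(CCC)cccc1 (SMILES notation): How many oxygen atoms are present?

Scan the SMILES for O atoms (remember two-letter symbols like Cl and Br are single atoms).
Oxygen count: 2.

2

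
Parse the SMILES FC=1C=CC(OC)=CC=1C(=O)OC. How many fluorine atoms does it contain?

Scan the SMILES for F atoms (remember two-letter symbols like Cl and Br are single atoms).
Fluorine count: 1.

1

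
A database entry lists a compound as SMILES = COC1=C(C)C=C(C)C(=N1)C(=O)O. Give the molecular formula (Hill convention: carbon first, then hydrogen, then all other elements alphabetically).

C9H11NO3

Walk through each heavy atom and fill implicit hydrogens from standard valence (C 4, N 3, O 2, S 2, halogen 1):
  atom 1: C, bond orders sum to 1 (valence 4) → 3 H
  atom 2: O, bond orders sum to 2 (valence 2) → 0 H
  atom 3: C, bond orders sum to 4 (valence 4) → 0 H
  atom 4: C, bond orders sum to 4 (valence 4) → 0 H
  atom 5: C, bond orders sum to 1 (valence 4) → 3 H
  atom 6: C, bond orders sum to 3 (valence 4) → 1 H
  atom 7: C, bond orders sum to 4 (valence 4) → 0 H
  atom 8: C, bond orders sum to 1 (valence 4) → 3 H
  atom 9: C, bond orders sum to 4 (valence 4) → 0 H
  atom 10: N, bond orders sum to 3 (valence 3) → 0 H
  atom 11: C, bond orders sum to 4 (valence 4) → 0 H
  atom 12: O, bond orders sum to 2 (valence 2) → 0 H
  atom 13: O, bond orders sum to 1 (valence 2) → 1 H
Totals → C:9, H:11, N:1, O:3.
In Hill order: C9H11NO3.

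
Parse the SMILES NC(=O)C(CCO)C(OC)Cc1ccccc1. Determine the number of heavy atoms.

Every atom symbol written in the SMILES (organic subset) is one heavy atom; implicit H are not written.
Heavy atoms by element → C:13, N:1, O:3.
Total: 17.

17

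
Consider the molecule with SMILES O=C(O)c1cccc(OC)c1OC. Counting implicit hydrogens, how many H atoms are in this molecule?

10

Walk through each heavy atom and fill implicit hydrogens from standard valence (C 4, N 3, O 2, S 2, halogen 1); for lowercase aromatic atoms, an aromatic c carries 1 H when it has two neighbours and 0 H with three, and aromatic n carries 0 H:
  atom 1: O, bond orders sum to 2 (valence 2) → 0 H
  atom 2: C, bond orders sum to 4 (valence 4) → 0 H
  atom 3: O, bond orders sum to 1 (valence 2) → 1 H
  atom 4: aromatic c, 3 neighbours → 0 H
  atom 5: aromatic c, 2 neighbours → 1 H
  atom 6: aromatic c, 2 neighbours → 1 H
  atom 7: aromatic c, 2 neighbours → 1 H
  atom 8: aromatic c, 3 neighbours → 0 H
  atom 9: O, bond orders sum to 2 (valence 2) → 0 H
  atom 10: C, bond orders sum to 1 (valence 4) → 3 H
  atom 11: aromatic c, 3 neighbours → 0 H
  atom 12: O, bond orders sum to 2 (valence 2) → 0 H
  atom 13: C, bond orders sum to 1 (valence 4) → 3 H
Total hydrogens: 10.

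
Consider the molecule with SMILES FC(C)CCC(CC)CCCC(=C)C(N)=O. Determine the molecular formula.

Walk through each heavy atom and fill implicit hydrogens from standard valence (C 4, N 3, O 2, S 2, halogen 1):
  atom 1: F (halogen, monovalent) → 0 H
  atom 2: C, bond orders sum to 3 (valence 4) → 1 H
  atom 3: C, bond orders sum to 1 (valence 4) → 3 H
  atom 4: C, bond orders sum to 2 (valence 4) → 2 H
  atom 5: C, bond orders sum to 2 (valence 4) → 2 H
  atom 6: C, bond orders sum to 3 (valence 4) → 1 H
  atom 7: C, bond orders sum to 2 (valence 4) → 2 H
  atom 8: C, bond orders sum to 1 (valence 4) → 3 H
  atom 9: C, bond orders sum to 2 (valence 4) → 2 H
  atom 10: C, bond orders sum to 2 (valence 4) → 2 H
  atom 11: C, bond orders sum to 2 (valence 4) → 2 H
  atom 12: C, bond orders sum to 4 (valence 4) → 0 H
  atom 13: C, bond orders sum to 2 (valence 4) → 2 H
  atom 14: C, bond orders sum to 4 (valence 4) → 0 H
  atom 15: N, bond orders sum to 1 (valence 3) → 2 H
  atom 16: O, bond orders sum to 2 (valence 2) → 0 H
Totals → C:13, H:24, F:1, N:1, O:1.
In Hill order: C13H24FNO.

C13H24FNO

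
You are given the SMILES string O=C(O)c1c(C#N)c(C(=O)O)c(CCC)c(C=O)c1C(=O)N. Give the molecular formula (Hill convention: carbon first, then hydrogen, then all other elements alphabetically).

Walk through each heavy atom and fill implicit hydrogens from standard valence (C 4, N 3, O 2, S 2, halogen 1); for lowercase aromatic atoms, an aromatic c carries 1 H when it has two neighbours and 0 H with three, and aromatic n carries 0 H:
  atom 1: O, bond orders sum to 2 (valence 2) → 0 H
  atom 2: C, bond orders sum to 4 (valence 4) → 0 H
  atom 3: O, bond orders sum to 1 (valence 2) → 1 H
  atom 4: aromatic c, 3 neighbours → 0 H
  atom 5: aromatic c, 3 neighbours → 0 H
  atom 6: C, bond orders sum to 4 (valence 4) → 0 H
  atom 7: N, bond orders sum to 3 (valence 3) → 0 H
  atom 8: aromatic c, 3 neighbours → 0 H
  atom 9: C, bond orders sum to 4 (valence 4) → 0 H
  atom 10: O, bond orders sum to 2 (valence 2) → 0 H
  atom 11: O, bond orders sum to 1 (valence 2) → 1 H
  atom 12: aromatic c, 3 neighbours → 0 H
  atom 13: C, bond orders sum to 2 (valence 4) → 2 H
  atom 14: C, bond orders sum to 2 (valence 4) → 2 H
  atom 15: C, bond orders sum to 1 (valence 4) → 3 H
  atom 16: aromatic c, 3 neighbours → 0 H
  atom 17: C, bond orders sum to 3 (valence 4) → 1 H
  atom 18: O, bond orders sum to 2 (valence 2) → 0 H
  atom 19: aromatic c, 3 neighbours → 0 H
  atom 20: C, bond orders sum to 4 (valence 4) → 0 H
  atom 21: O, bond orders sum to 2 (valence 2) → 0 H
  atom 22: N, bond orders sum to 1 (valence 3) → 2 H
Totals → C:14, H:12, N:2, O:6.

C14H12N2O6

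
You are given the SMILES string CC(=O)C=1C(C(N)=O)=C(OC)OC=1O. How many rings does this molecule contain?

In SMILES, each pair of matching ring-closure digits denotes one ring-closing bond; the number of such bonds equals the number of independent rings.
Ring-closure bonds here: 1.

1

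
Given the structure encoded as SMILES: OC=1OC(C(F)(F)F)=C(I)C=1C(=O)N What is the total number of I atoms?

1

Scan the SMILES for I atoms (remember two-letter symbols like Cl and Br are single atoms).
Iodine count: 1.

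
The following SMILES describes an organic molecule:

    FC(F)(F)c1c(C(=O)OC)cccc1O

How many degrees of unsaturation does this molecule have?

5

Molecular formula: C9H7F3O3.
DoU = (2C + 2 + N − H − X) / 2, where X is the halogen count and O/S are ignored.
    = (2·9 + 2 + 0 − 7 − 3) / 2 = 10 / 2 = 5.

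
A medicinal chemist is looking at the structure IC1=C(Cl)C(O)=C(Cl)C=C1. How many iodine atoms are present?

Scan the SMILES for I atoms (remember two-letter symbols like Cl and Br are single atoms).
Iodine count: 1.

1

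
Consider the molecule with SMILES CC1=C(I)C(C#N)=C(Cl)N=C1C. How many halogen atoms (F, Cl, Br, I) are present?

Halogen atoms appear at heavy-atom positions 4, 9 (1×Cl, 1×I).
Other groups present: 1 nitrile.
Halogen count: 2.

2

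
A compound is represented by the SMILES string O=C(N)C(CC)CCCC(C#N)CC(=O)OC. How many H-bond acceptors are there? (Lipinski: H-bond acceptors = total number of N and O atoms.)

5

N atoms: 2; O atoms: 3.
Lipinski HBA = 2 + 3 = 5.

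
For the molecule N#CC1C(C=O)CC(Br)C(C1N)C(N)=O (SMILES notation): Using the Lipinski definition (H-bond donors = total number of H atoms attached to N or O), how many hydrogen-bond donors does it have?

4

Donors: find every N or O and count the H atoms it carries.
  atom 1 (N): bond orders sum to 3 → 0 H
  atom 6 (O): bond orders sum to 2 → 0 H
  atom 12 (N): bond orders sum to 1 → 2 H
  atom 14 (N): bond orders sum to 1 → 2 H
  atom 15 (O): bond orders sum to 2 → 0 H
Lipinski HBD = 4.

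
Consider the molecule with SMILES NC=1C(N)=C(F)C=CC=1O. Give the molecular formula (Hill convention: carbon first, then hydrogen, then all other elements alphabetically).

C6H7FN2O

Walk through each heavy atom and fill implicit hydrogens from standard valence (C 4, N 3, O 2, S 2, halogen 1):
  atom 1: N, bond orders sum to 1 (valence 3) → 2 H
  atom 2: C, bond orders sum to 4 (valence 4) → 0 H
  atom 3: C, bond orders sum to 4 (valence 4) → 0 H
  atom 4: N, bond orders sum to 1 (valence 3) → 2 H
  atom 5: C, bond orders sum to 4 (valence 4) → 0 H
  atom 6: F (halogen, monovalent) → 0 H
  atom 7: C, bond orders sum to 3 (valence 4) → 1 H
  atom 8: C, bond orders sum to 3 (valence 4) → 1 H
  atom 9: C, bond orders sum to 4 (valence 4) → 0 H
  atom 10: O, bond orders sum to 1 (valence 2) → 1 H
Totals → C:6, H:7, F:1, N:2, O:1.
In Hill order: C6H7FN2O.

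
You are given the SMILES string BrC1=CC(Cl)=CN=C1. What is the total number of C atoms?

Count every carbon token in the SMILES (each C, including those in ring-closure positions and inside branches).
Carbon count: 5.

5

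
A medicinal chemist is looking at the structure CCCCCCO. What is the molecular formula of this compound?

C6H14O

Walk through each heavy atom and fill implicit hydrogens from standard valence (C 4, N 3, O 2, S 2, halogen 1):
  atom 1: C, bond orders sum to 1 (valence 4) → 3 H
  atom 2: C, bond orders sum to 2 (valence 4) → 2 H
  atom 3: C, bond orders sum to 2 (valence 4) → 2 H
  atom 4: C, bond orders sum to 2 (valence 4) → 2 H
  atom 5: C, bond orders sum to 2 (valence 4) → 2 H
  atom 6: C, bond orders sum to 2 (valence 4) → 2 H
  atom 7: O, bond orders sum to 1 (valence 2) → 1 H
Totals → C:6, H:14, O:1.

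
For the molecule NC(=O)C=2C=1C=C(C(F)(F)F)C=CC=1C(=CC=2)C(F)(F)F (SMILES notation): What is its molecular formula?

Walk through each heavy atom and fill implicit hydrogens from standard valence (C 4, N 3, O 2, S 2, halogen 1):
  atom 1: N, bond orders sum to 1 (valence 3) → 2 H
  atom 2: C, bond orders sum to 4 (valence 4) → 0 H
  atom 3: O, bond orders sum to 2 (valence 2) → 0 H
  atom 4: C, bond orders sum to 4 (valence 4) → 0 H
  atom 5: C, bond orders sum to 4 (valence 4) → 0 H
  atom 6: C, bond orders sum to 3 (valence 4) → 1 H
  atom 7: C, bond orders sum to 4 (valence 4) → 0 H
  atom 8: C, bond orders sum to 4 (valence 4) → 0 H
  atom 9: F (halogen, monovalent) → 0 H
  atom 10: F (halogen, monovalent) → 0 H
  atom 11: F (halogen, monovalent) → 0 H
  atom 12: C, bond orders sum to 3 (valence 4) → 1 H
  atom 13: C, bond orders sum to 3 (valence 4) → 1 H
  atom 14: C, bond orders sum to 4 (valence 4) → 0 H
  atom 15: C, bond orders sum to 4 (valence 4) → 0 H
  atom 16: C, bond orders sum to 3 (valence 4) → 1 H
  atom 17: C, bond orders sum to 3 (valence 4) → 1 H
  atom 18: C, bond orders sum to 4 (valence 4) → 0 H
  atom 19: F (halogen, monovalent) → 0 H
  atom 20: F (halogen, monovalent) → 0 H
  atom 21: F (halogen, monovalent) → 0 H
Totals → C:13, H:7, F:6, N:1, O:1.

C13H7F6NO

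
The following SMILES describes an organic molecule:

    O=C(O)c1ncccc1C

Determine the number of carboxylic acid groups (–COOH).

1

The carboxylic acid motif appears at heavy-atom position 2 in the SMILES.
Carboxylic acid count: 1.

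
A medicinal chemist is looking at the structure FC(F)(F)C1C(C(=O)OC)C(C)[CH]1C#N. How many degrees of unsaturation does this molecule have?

4

Degree of unsaturation = (number of rings) + (number of π bonds).
Ring closures in the SMILES: 1.
π bonds: 1 double bond (each 1 DoU), 1 triple bond (each 2 DoU) → 3 DoU from unsaturation.
Total DoU = 1 + 3 = 4.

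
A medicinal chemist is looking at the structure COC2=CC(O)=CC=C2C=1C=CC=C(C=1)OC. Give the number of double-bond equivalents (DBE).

8

Degree of unsaturation = (number of rings) + (number of π bonds).
Ring closures in the SMILES: 2.
π bonds: 6 double bonds (each 1 DoU) → 6 DoU from unsaturation.
Total DoU = 2 + 6 = 8.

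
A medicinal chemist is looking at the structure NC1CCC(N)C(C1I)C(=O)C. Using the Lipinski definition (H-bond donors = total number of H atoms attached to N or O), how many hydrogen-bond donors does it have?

4

Donors: find every N or O and count the H atoms it carries.
  atom 1 (N): bond orders sum to 1 → 2 H
  atom 6 (N): bond orders sum to 1 → 2 H
  atom 11 (O): bond orders sum to 2 → 0 H
Lipinski HBD = 4.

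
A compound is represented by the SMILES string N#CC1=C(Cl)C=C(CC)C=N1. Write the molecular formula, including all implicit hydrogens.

Walk through each heavy atom and fill implicit hydrogens from standard valence (C 4, N 3, O 2, S 2, halogen 1):
  atom 1: N, bond orders sum to 3 (valence 3) → 0 H
  atom 2: C, bond orders sum to 4 (valence 4) → 0 H
  atom 3: C, bond orders sum to 4 (valence 4) → 0 H
  atom 4: C, bond orders sum to 4 (valence 4) → 0 H
  atom 5: Cl (halogen, monovalent) → 0 H
  atom 6: C, bond orders sum to 3 (valence 4) → 1 H
  atom 7: C, bond orders sum to 4 (valence 4) → 0 H
  atom 8: C, bond orders sum to 2 (valence 4) → 2 H
  atom 9: C, bond orders sum to 1 (valence 4) → 3 H
  atom 10: C, bond orders sum to 3 (valence 4) → 1 H
  atom 11: N, bond orders sum to 3 (valence 3) → 0 H
Totals → C:8, H:7, Cl:1, N:2.
In Hill order: C8H7ClN2.

C8H7ClN2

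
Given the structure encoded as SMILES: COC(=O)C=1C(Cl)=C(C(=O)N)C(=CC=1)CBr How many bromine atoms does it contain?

1

Scan the SMILES for Br atoms (remember two-letter symbols like Cl and Br are single atoms).
Bromine count: 1.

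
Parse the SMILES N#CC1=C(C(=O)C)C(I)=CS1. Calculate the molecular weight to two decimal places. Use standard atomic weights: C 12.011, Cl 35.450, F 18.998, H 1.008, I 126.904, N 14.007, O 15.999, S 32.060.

First, the molecular formula is C7H4INOS (counting implicit H from valence).
  C: 7 × 12.011 = 84.077
  H: 4 × 1.008 = 4.032
  I: 1 × 126.904 = 126.904
  N: 1 × 14.007 = 14.007
  O: 1 × 15.999 = 15.999
  S: 1 × 32.060 = 32.060
Sum: 7×12.011 + 4×1.008 + 1×126.904 + 1×14.007 + 1×15.999 + 1×32.060 = 277.079 → 277.08 g/mol.

277.08 g/mol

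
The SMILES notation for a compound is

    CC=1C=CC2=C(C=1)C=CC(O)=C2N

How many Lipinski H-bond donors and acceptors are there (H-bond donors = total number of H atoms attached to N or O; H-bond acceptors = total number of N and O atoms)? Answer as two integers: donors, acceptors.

Donors: find every N or O and count the H atoms it carries.
  atom 11 (O): bond orders sum to 1 → 1 H
  atom 13 (N): bond orders sum to 1 → 2 H
Lipinski HBD = 3.
Acceptors: N atoms = 1, O atoms = 1 → HBA = 2.

3, 2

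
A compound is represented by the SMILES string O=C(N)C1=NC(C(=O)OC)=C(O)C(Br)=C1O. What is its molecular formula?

C8H7BrN2O5

Walk through each heavy atom and fill implicit hydrogens from standard valence (C 4, N 3, O 2, S 2, halogen 1):
  atom 1: O, bond orders sum to 2 (valence 2) → 0 H
  atom 2: C, bond orders sum to 4 (valence 4) → 0 H
  atom 3: N, bond orders sum to 1 (valence 3) → 2 H
  atom 4: C, bond orders sum to 4 (valence 4) → 0 H
  atom 5: N, bond orders sum to 3 (valence 3) → 0 H
  atom 6: C, bond orders sum to 4 (valence 4) → 0 H
  atom 7: C, bond orders sum to 4 (valence 4) → 0 H
  atom 8: O, bond orders sum to 2 (valence 2) → 0 H
  atom 9: O, bond orders sum to 2 (valence 2) → 0 H
  atom 10: C, bond orders sum to 1 (valence 4) → 3 H
  atom 11: C, bond orders sum to 4 (valence 4) → 0 H
  atom 12: O, bond orders sum to 1 (valence 2) → 1 H
  atom 13: C, bond orders sum to 4 (valence 4) → 0 H
  atom 14: Br (halogen, monovalent) → 0 H
  atom 15: C, bond orders sum to 4 (valence 4) → 0 H
  atom 16: O, bond orders sum to 1 (valence 2) → 1 H
Totals → C:8, H:7, Br:1, N:2, O:5.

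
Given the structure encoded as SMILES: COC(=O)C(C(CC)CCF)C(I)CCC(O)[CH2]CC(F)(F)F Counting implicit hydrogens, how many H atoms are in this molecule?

25

Walk through each heavy atom and fill implicit hydrogens from standard valence (C 4, N 3, O 2, S 2, halogen 1):
  atom 1: C, bond orders sum to 1 (valence 4) → 3 H
  atom 2: O, bond orders sum to 2 (valence 2) → 0 H
  atom 3: C, bond orders sum to 4 (valence 4) → 0 H
  atom 4: O, bond orders sum to 2 (valence 2) → 0 H
  atom 5: C, bond orders sum to 3 (valence 4) → 1 H
  atom 6: C, bond orders sum to 3 (valence 4) → 1 H
  atom 7: C, bond orders sum to 2 (valence 4) → 2 H
  atom 8: C, bond orders sum to 1 (valence 4) → 3 H
  atom 9: C, bond orders sum to 2 (valence 4) → 2 H
  atom 10: C, bond orders sum to 2 (valence 4) → 2 H
  atom 11: F (halogen, monovalent) → 0 H
  atom 12: C, bond orders sum to 3 (valence 4) → 1 H
  atom 13: I (halogen, monovalent) → 0 H
  atom 14: C, bond orders sum to 2 (valence 4) → 2 H
  atom 15: C, bond orders sum to 2 (valence 4) → 2 H
  atom 16: C, bond orders sum to 3 (valence 4) → 1 H
  atom 17: O, bond orders sum to 1 (valence 2) → 1 H
  atom 18: C with explicit H count 2
  atom 19: C, bond orders sum to 2 (valence 4) → 2 H
  atom 20: C, bond orders sum to 4 (valence 4) → 0 H
  atom 21: F (halogen, monovalent) → 0 H
  atom 22: F (halogen, monovalent) → 0 H
  atom 23: F (halogen, monovalent) → 0 H
Total hydrogens: 25.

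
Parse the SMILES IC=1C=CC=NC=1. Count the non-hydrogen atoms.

Every atom symbol written in the SMILES (organic subset) is one heavy atom; implicit H are not written.
Heavy atoms by element → C:5, I:1, N:1.
Total: 7.

7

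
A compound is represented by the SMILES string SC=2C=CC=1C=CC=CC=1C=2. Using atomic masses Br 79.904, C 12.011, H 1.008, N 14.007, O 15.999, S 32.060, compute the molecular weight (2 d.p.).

First, the molecular formula is C10H8S (counting implicit H from valence).
  C: 10 × 12.011 = 120.110
  H: 8 × 1.008 = 8.064
  S: 1 × 32.060 = 32.060
Sum: 10×12.011 + 8×1.008 + 1×32.060 = 160.234 → 160.23 g/mol.

160.23 g/mol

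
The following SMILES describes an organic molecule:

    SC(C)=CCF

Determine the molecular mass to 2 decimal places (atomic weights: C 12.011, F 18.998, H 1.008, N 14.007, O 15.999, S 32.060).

106.16 g/mol

First, the molecular formula is C4H7FS (counting implicit H from valence).
  C: 4 × 12.011 = 48.044
  F: 1 × 18.998 = 18.998
  H: 7 × 1.008 = 7.056
  S: 1 × 32.060 = 32.060
Sum: 4×12.011 + 1×18.998 + 7×1.008 + 1×32.060 = 106.158 → 106.16 g/mol.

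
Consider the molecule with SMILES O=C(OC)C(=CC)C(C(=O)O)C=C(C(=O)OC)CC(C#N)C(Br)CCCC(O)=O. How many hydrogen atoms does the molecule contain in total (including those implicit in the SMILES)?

Walk through each heavy atom and fill implicit hydrogens from standard valence (C 4, N 3, O 2, S 2, halogen 1):
  atom 1: O, bond orders sum to 2 (valence 2) → 0 H
  atom 2: C, bond orders sum to 4 (valence 4) → 0 H
  atom 3: O, bond orders sum to 2 (valence 2) → 0 H
  atom 4: C, bond orders sum to 1 (valence 4) → 3 H
  atom 5: C, bond orders sum to 4 (valence 4) → 0 H
  atom 6: C, bond orders sum to 3 (valence 4) → 1 H
  atom 7: C, bond orders sum to 1 (valence 4) → 3 H
  atom 8: C, bond orders sum to 3 (valence 4) → 1 H
  atom 9: C, bond orders sum to 4 (valence 4) → 0 H
  atom 10: O, bond orders sum to 2 (valence 2) → 0 H
  atom 11: O, bond orders sum to 1 (valence 2) → 1 H
  atom 12: C, bond orders sum to 3 (valence 4) → 1 H
  atom 13: C, bond orders sum to 4 (valence 4) → 0 H
  atom 14: C, bond orders sum to 4 (valence 4) → 0 H
  atom 15: O, bond orders sum to 2 (valence 2) → 0 H
  atom 16: O, bond orders sum to 2 (valence 2) → 0 H
  atom 17: C, bond orders sum to 1 (valence 4) → 3 H
  atom 18: C, bond orders sum to 2 (valence 4) → 2 H
  atom 19: C, bond orders sum to 3 (valence 4) → 1 H
  atom 20: C, bond orders sum to 4 (valence 4) → 0 H
  atom 21: N, bond orders sum to 3 (valence 3) → 0 H
  atom 22: C, bond orders sum to 3 (valence 4) → 1 H
  atom 23: Br (halogen, monovalent) → 0 H
  atom 24: C, bond orders sum to 2 (valence 4) → 2 H
  atom 25: C, bond orders sum to 2 (valence 4) → 2 H
  atom 26: C, bond orders sum to 2 (valence 4) → 2 H
  atom 27: C, bond orders sum to 4 (valence 4) → 0 H
  atom 28: O, bond orders sum to 1 (valence 2) → 1 H
  atom 29: O, bond orders sum to 2 (valence 2) → 0 H
Total hydrogens: 24.

24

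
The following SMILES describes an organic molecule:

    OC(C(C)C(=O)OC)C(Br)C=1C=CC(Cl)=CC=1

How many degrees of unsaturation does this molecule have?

5

Degree of unsaturation = (number of rings) + (number of π bonds).
Ring closures in the SMILES: 1.
π bonds: 4 double bonds (each 1 DoU) → 4 DoU from unsaturation.
Total DoU = 1 + 4 = 5.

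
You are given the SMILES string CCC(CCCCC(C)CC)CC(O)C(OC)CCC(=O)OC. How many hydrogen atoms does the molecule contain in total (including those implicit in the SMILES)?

38

Walk through each heavy atom and fill implicit hydrogens from standard valence (C 4, N 3, O 2, S 2, halogen 1):
  atom 1: C, bond orders sum to 1 (valence 4) → 3 H
  atom 2: C, bond orders sum to 2 (valence 4) → 2 H
  atom 3: C, bond orders sum to 3 (valence 4) → 1 H
  atom 4: C, bond orders sum to 2 (valence 4) → 2 H
  atom 5: C, bond orders sum to 2 (valence 4) → 2 H
  atom 6: C, bond orders sum to 2 (valence 4) → 2 H
  atom 7: C, bond orders sum to 2 (valence 4) → 2 H
  atom 8: C, bond orders sum to 3 (valence 4) → 1 H
  atom 9: C, bond orders sum to 1 (valence 4) → 3 H
  atom 10: C, bond orders sum to 2 (valence 4) → 2 H
  atom 11: C, bond orders sum to 1 (valence 4) → 3 H
  atom 12: C, bond orders sum to 2 (valence 4) → 2 H
  atom 13: C, bond orders sum to 3 (valence 4) → 1 H
  atom 14: O, bond orders sum to 1 (valence 2) → 1 H
  atom 15: C, bond orders sum to 3 (valence 4) → 1 H
  atom 16: O, bond orders sum to 2 (valence 2) → 0 H
  atom 17: C, bond orders sum to 1 (valence 4) → 3 H
  atom 18: C, bond orders sum to 2 (valence 4) → 2 H
  atom 19: C, bond orders sum to 2 (valence 4) → 2 H
  atom 20: C, bond orders sum to 4 (valence 4) → 0 H
  atom 21: O, bond orders sum to 2 (valence 2) → 0 H
  atom 22: O, bond orders sum to 2 (valence 2) → 0 H
  atom 23: C, bond orders sum to 1 (valence 4) → 3 H
Total hydrogens: 38.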